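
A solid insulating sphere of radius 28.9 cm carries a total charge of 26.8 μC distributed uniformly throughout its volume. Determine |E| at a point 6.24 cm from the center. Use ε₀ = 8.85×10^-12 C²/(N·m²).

By spherical symmetry E is radial; choose a Gaussian sphere of radius r = 6.24 cm (r < R).
Only the charge within r is enclosed: Q_enc = Q·(r/R)³ = (26.8 μC)·(6.24 cm/28.9 cm)³ = 2.698×10^-7 C.
Gauss's law: E·4πr² = Q_enc/ε₀.
E = |Q_enc|/(4πε₀r²) = (2.698×10^-7)/(4π·8.85×10^-12·(0.0624)²) = 6.23e5 N/C.

E = 6.23×10^5 V/m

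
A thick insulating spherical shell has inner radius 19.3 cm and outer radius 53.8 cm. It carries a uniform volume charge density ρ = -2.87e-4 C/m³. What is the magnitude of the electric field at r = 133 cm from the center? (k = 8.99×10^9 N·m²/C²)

E = 9.07e5 N/C

Symmetry ⇒ E = E(r) r̂. Gaussian sphere of radius r = 133 cm (r > 53.8 cm, enclosing the whole shell).
Q_enc = ρ·(4π/3)(b³ − a³) = (-2.87×10^-4)·(4π/3)·((0.538)³ − (0.193)³) = -1.786×10^-4 C.
Since E is radial and uniform over the Gaussian sphere, Φ = E·4πr² = Q_enc/ε₀.
E = k|Q_enc|/r² = (8.99×10^9)(1.786×10^-4)/(1.33)² = 9.07×10^5 N/C.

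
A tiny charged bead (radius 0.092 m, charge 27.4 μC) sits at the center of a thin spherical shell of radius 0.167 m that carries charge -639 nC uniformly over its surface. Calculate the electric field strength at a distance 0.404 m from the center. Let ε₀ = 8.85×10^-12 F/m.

Take a concentric spherical Gaussian surface of radius r = 0.404 m (r > 0.167 m, enclosing both).
Q_enc = (27.4 μC) + (-639 nC) = 2.676×10^-5 C.
Since E is radial and uniform over the Gaussian sphere, Φ = E·4πr² = Q_enc/ε₀.
E = |Q_enc|/(4πε₀r²) = (2.676e-5)/(4π·8.85×10^-12·(0.404)²) = 1.47×10^6 N/C.

|E| = 1.47×10^6 V/m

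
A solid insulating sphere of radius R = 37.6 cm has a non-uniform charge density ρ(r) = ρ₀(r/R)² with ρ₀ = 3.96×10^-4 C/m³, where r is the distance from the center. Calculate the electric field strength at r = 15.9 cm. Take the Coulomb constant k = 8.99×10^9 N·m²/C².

|E| = 2.54×10^5 V/m

Use a concentric Gaussian sphere at r = 15.9 cm (r < R).
Integrate the density: Q_enc = 4π ∫₀^r ρ₀(r'/R)^2 r'² dr' = 4πρ₀ r^5/(5·R²) = 7.154e-7 C.
Gauss's law: E·4πr² = Q_enc/ε₀.
E = k|Q_enc|/r² = (8.99×10^9)(7.154×10^-7)/(0.159)² = 2.54×10^5 N/C.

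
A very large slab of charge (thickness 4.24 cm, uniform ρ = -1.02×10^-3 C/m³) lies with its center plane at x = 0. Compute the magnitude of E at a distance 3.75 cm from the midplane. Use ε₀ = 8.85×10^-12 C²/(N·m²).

The point |x| = 3.75 cm lies outside the slab (half-thickness 0.0212 m). A symmetric pillbox spanning the full slab encloses Q_enc = ρ·d·A.
Flux = 2EA ⇒ E = |ρ|d/(2ε₀), independent of distance outside.
E = (1.02e-3)(0.0424)/(2·8.85×10^-12) = 2.44e6 N/C.

|E| = 2.44×10^6 N/C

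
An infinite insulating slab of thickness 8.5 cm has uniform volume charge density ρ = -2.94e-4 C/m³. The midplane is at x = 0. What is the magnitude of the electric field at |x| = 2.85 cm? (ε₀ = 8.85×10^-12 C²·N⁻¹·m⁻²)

By symmetry E is perpendicular to the slab. A Gaussian pillbox from −2.85 cm to +2.85 cm (face area A) lies entirely within the slab.
Q_enc = ρ·(2x)·A and flux = 2EA, so 2EA = 2ρxA/ε₀ ⇒ E = |ρ|x/ε₀.
E = (2.94×10^-4)(0.0285)/(8.85×10^-12) = 9.47×10^5 N/C.

|E| ≈ 9.47e5 N/C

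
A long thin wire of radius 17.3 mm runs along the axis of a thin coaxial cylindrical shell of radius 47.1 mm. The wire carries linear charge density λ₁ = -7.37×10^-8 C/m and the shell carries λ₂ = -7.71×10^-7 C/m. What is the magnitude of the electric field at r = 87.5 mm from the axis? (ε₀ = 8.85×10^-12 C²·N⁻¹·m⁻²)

|E| ≈ 1.74×10^5 V/m

By cylindrical symmetry E is radial; use a coaxial Gaussian cylinder of radius 87.5 mm and length L (r > 47.1 mm, enclosing both).
λ_enc = λ₁ + λ₂ = (-7.37e-8) + (-7.71e-7) = -8.447e-7 C/m.
Gauss's law: E·2πrL = λ_enc L/ε₀.
E = |λ_enc|/(2πε₀r) = (8.447×10^-7)/(2π·8.85×10^-12·0.0875) = 1.74×10^5 N/C.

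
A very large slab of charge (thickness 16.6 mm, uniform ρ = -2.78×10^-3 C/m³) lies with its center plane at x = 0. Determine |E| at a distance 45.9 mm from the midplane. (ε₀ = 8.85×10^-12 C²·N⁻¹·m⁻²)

|E| = 2.61×10^6 N/C

The point |x| = 45.9 mm lies outside the slab (half-thickness 0.0083 m). A symmetric pillbox spanning the full slab encloses Q_enc = ρ·d·A.
Flux = 2EA ⇒ E = |ρ|d/(2ε₀), independent of distance outside.
E = (2.78e-3)(0.0166)/(2·8.85×10^-12) = 2.61×10^6 N/C.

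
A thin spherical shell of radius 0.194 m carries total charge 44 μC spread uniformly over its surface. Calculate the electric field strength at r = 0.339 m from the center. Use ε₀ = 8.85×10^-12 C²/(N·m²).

By spherical symmetry E is radial; choose a Gaussian sphere of radius r = 0.339 m (r > 0.194 m).
The entire shell is enclosed: Q_enc = 4.40e-5 C.
Gauss's law: E·4πr² = Q_enc/ε₀.
E = |Q_enc|/(4πε₀r²) = (4.40×10^-5)/(4π·8.85×10^-12·(0.339)²) = 3.44×10^6 N/C.

E ≈ 3.44e6 N/C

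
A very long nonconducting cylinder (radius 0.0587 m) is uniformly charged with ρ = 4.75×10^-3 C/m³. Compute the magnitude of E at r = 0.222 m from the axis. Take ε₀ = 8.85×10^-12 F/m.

Choose a coaxial cylinder of radius r = 0.222 m (arbitrary length L) as the Gaussian surface (r > 0.0587 m, full cross-section enclosed).
λ_enc = ρ·πR² = (4.75e-3)π(0.0587)² = 5.142e-5 C/m.
By Gauss's law (flux through the curved wall only), E·2πrL = λ_enc L/ε₀.
E = |λ_enc|/(2πε₀r) = (5.142e-5)/(2π·8.85×10^-12·0.222) = 4.17×10^6 N/C.

E ≈ 4.17×10^6 N/C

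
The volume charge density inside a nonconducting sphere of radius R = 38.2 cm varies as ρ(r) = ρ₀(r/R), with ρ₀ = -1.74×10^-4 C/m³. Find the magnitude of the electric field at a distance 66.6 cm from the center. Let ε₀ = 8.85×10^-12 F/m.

By spherical symmetry E is radial; choose a Gaussian sphere of radius r = 66.6 cm (r > R, all charge enclosed).
Q_enc = 4π ∫₀^R ρ₀(r'/R)^1 r'² dr' = 4πρ₀R³/4 = -3.047e-5 C.
Gauss's law: E·4πr² = Q_enc/ε₀.
E = |Q_enc|/(4πε₀r²) = (3.047×10^-5)/(4π·8.85×10^-12·(0.666)²) = 6.18e5 N/C.

E = 6.18×10^5 V/m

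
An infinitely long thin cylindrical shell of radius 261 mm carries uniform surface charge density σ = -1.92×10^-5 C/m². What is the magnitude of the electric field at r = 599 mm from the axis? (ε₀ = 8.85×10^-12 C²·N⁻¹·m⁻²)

9.45×10^5 N/C

Take a coaxial cylindrical Gaussian surface of radius r = 599 mm and length L (r > 261 mm).
The whole shell is enclosed: λ_enc = σ·2πR = (-1.92×10^-5)·2π·(0.261) = -3.149e-5 C/m.
By Gauss's law (flux through the curved wall only), E·2πrL = λ_enc L/ε₀.
E = |λ_enc|/(2πε₀r) = (3.149×10^-5)/(2π·8.85×10^-12·0.599) = 9.45×10^5 N/C.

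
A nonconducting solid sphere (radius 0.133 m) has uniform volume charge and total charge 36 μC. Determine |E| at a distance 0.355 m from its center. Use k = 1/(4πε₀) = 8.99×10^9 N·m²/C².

E ≈ 2.57×10^6 N/C

Symmetry ⇒ E = E(r) r̂. Gaussian sphere of radius r = 0.355 m (r > R, so the entire charge is enclosed).
Q_enc = 36 μC = 3.60×10^-5 C.
By Gauss's law, ∮E·dA = E·4πr² = Q_enc/ε₀.
E = k|Q_enc|/r² = (8.99×10^9)(3.60e-5)/(0.355)² = 2.57×10^6 N/C.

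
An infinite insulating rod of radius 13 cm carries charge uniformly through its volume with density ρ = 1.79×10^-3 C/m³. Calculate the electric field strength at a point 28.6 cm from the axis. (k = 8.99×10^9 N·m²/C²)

Choose a coaxial cylinder of radius r = 28.6 cm (arbitrary length L) as the Gaussian surface (r > 13 cm, full cross-section enclosed).
λ_enc = ρ·πR² = (1.79×10^-3)π(0.13)² = 9.504×10^-5 C/m.
Applying ∮E·dA = Q_enc/ε₀ with the end caps contributing no flux:
E = 2k|λ_enc|/r = 2(8.99×10^9)(9.504e-5)/(0.286) = 5.97e6 N/C.

5.97×10^6 V/m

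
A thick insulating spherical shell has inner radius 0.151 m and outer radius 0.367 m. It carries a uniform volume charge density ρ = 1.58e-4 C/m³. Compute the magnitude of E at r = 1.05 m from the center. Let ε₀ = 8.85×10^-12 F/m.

By spherical symmetry E is radial; choose a Gaussian sphere of radius r = 1.05 m (r > 0.367 m, enclosing the whole shell).
Q_enc = ρ·(4π/3)(b³ − a³) = (1.58e-4)·(4π/3)·((0.367)³ − (0.151)³) = 3.044×10^-5 C.
Applying ∮E·dA = Q_enc/ε₀ with Φ = E(4πr²):
E = |Q_enc|/(4πε₀r²) = (3.044×10^-5)/(4π·8.85×10^-12·(1.05)²) = 2.48×10^5 N/C.

E = 2.48×10^5 V/m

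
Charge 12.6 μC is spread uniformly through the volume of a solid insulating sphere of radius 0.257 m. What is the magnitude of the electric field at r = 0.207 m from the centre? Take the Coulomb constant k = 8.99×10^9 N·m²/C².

1.38×10^6 N/C

By spherical symmetry E is radial; choose a Gaussian sphere of radius r = 0.207 m (r < R).
Only the charge within r is enclosed: Q_enc = Q·(r/R)³ = (12.6 μC)·(0.207 m/0.257 m)³ = 6.584×10^-6 C.
Gauss's law: E·4πr² = Q_enc/ε₀.
E = k|Q_enc|/r² = (8.99×10^9)(6.584e-6)/(0.207)² = 1.38×10^6 N/C.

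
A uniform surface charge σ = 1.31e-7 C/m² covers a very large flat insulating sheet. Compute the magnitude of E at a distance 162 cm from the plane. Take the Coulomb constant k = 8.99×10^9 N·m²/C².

E ≈ 7.40e3 N/C

Choose a cylindrical pillbox piercing the sheet, end faces (area A) parallel to it.
Flux Φ = 2EA and Q_enc = σA, so 2EA = σA/ε₀ ⇒ E = |σ|/(2ε₀), independent of distance.
E = 2πk|σ| = 2π(8.99×10^9)(1.31×10^-7) = 7.40e3 N/C.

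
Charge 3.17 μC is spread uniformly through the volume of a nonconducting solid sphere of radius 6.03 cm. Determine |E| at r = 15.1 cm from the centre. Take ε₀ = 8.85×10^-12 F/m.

1.25×10^6 V/m

By spherical symmetry E is radial; choose a Gaussian sphere of radius r = 15.1 cm (r > R, so the entire charge is enclosed).
Q_enc = 3.17 μC = 3.17e-6 C.
Applying ∮E·dA = Q_enc/ε₀ with Φ = E(4πr²):
E = |Q_enc|/(4πε₀r²) = (3.17e-6)/(4π·8.85×10^-12·(0.151)²) = 1.25e6 N/C.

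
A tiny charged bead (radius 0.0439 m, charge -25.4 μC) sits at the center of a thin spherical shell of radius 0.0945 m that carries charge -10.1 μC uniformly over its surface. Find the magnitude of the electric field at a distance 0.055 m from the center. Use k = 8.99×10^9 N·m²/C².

Take a concentric spherical Gaussian surface of radius r = 0.055 m (between the bodies, 0.0439 m < r < 0.0945 m).
Only the inner charge is enclosed; the outer shell contributes nothing inside itself. Q_enc = -25.4 μC = -2.54×10^-5 C.
Since E is radial and uniform over the Gaussian sphere, Φ = E·4πr² = Q_enc/ε₀.
E = k|Q_enc|/r² = (8.99×10^9)(2.54×10^-5)/(0.055)² = 7.55×10^7 N/C.

E = 7.55×10^7 N/C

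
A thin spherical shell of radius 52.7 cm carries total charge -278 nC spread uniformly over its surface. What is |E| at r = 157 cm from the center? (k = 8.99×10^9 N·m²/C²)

Use a concentric Gaussian sphere at r = 157 cm (r > 52.7 cm).
The entire shell is enclosed: Q_enc = -2.78×10^-7 C.
Since E is radial and uniform over the Gaussian sphere, Φ = E·4πr² = Q_enc/ε₀.
E = k|Q_enc|/r² = (8.99×10^9)(2.78×10^-7)/(1.57)² = 1.01×10^3 N/C.

1.01×10^3 N/C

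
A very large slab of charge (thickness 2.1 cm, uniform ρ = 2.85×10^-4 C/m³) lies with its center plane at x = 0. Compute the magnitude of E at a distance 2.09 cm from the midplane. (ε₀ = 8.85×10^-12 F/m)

The point |x| = 2.09 cm lies outside the slab (half-thickness 0.0105 m). A symmetric pillbox spanning the full slab encloses Q_enc = ρ·d·A.
Flux = 2EA ⇒ E = |ρ|d/(2ε₀), independent of distance outside.
E = (2.85×10^-4)(0.021)/(2·8.85×10^-12) = 3.38e5 N/C.

|E| ≈ 3.38e5 N/C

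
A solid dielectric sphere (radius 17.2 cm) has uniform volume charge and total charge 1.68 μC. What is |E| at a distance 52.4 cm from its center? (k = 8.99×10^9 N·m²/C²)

5.50e4 N/C

Use a concentric Gaussian sphere at r = 52.4 cm (r > R, so the entire charge is enclosed).
Q_enc = 1.68 μC = 1.68×10^-6 C.
Applying ∮E·dA = Q_enc/ε₀ with Φ = E(4πr²):
E = k|Q_enc|/r² = (8.99×10^9)(1.68e-6)/(0.524)² = 5.50×10^4 N/C.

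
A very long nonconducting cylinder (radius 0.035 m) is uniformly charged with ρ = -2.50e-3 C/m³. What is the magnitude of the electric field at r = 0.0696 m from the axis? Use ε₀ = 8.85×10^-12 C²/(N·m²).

By cylindrical symmetry E is radial; use a coaxial Gaussian cylinder of radius 0.0696 m and length L (r > 0.035 m, full cross-section enclosed).
λ_enc = ρ·πR² = (-2.50×10^-3)π(0.035)² = -9.621×10^-6 C/m.
Applying ∮E·dA = Q_enc/ε₀ with the end caps contributing no flux:
E = |λ_enc|/(2πε₀r) = (9.621e-6)/(2π·8.85×10^-12·0.0696) = 2.49×10^6 N/C.

2.49×10^6 V/m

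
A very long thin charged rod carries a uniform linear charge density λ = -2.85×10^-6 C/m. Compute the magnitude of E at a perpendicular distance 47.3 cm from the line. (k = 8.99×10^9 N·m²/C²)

Coaxial Gaussian cylinder, radius r = 47.3 cm, length L.
Q_enc = λL, so λ_enc = -2.85×10^-6 C/m.
Applying ∮E·dA = Q_enc/ε₀ with the end caps contributing no flux:
E = 2k|λ_enc|/r = 2(8.99×10^9)(2.85e-6)/(0.473) = 1.08×10^5 N/C.

|E| = 1.08×10^5 V/m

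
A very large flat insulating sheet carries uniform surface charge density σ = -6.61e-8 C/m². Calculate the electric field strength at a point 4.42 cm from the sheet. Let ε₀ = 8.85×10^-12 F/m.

E = 3.73×10^3 N/C

Choose a cylindrical pillbox piercing the sheet, end faces (area A) parallel to it.
Flux Φ = 2EA and Q_enc = σA, so 2EA = σA/ε₀ ⇒ E = |σ|/(2ε₀), independent of distance.
E = |σ|/(2ε₀) = (6.61×10^-8)/(2·8.85×10^-12) = 3.73e3 N/C.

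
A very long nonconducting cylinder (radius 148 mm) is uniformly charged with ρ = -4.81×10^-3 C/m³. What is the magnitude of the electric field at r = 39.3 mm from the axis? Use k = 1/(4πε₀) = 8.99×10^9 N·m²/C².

E ≈ 1.07×10^7 N/C

Choose a coaxial cylinder of radius r = 39.3 mm (arbitrary length L) as the Gaussian surface (r < R).
Charge inside radius r per length L is ρ·πr²·L, so λ_enc = ρπr² = -2.334×10^-5 C/m.
Since E is radial and uniform over the curved surface, Φ = E·2πrL = Q_enc/ε₀ = λ_enc L/ε₀.
E = 2k|λ_enc|/r = 2(8.99×10^9)(2.334e-5)/(0.0393) = 1.07×10^7 N/C.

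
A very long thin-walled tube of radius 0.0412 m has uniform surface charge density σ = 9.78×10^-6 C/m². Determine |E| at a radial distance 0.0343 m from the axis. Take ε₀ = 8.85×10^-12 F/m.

Choose a coaxial cylinder of radius r = 0.0343 m (arbitrary length L) as the Gaussian surface (r < 0.0412 m, inside the shell).
No charge is enclosed, so Gauss's law gives E·2πrL = 0 ⇒ E = 0.

E = 0 (no enclosed charge)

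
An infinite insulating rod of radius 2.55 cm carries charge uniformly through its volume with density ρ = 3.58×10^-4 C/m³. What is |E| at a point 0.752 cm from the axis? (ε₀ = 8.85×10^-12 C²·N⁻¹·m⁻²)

Coaxial Gaussian cylinder, radius r = 0.752 cm, length L (r < R).
Enclosed charge per unit length: λ_enc = ρ·πr² = (3.58×10^-4)π(0.00752)² = 6.36×10^-8 C/m.
Since E is radial and uniform over the curved surface, Φ = E·2πrL = Q_enc/ε₀ = λ_enc L/ε₀.
E = |λ_enc|/(2πε₀r) = (6.36×10^-8)/(2π·8.85×10^-12·0.00752) = 1.52e5 N/C.

|E| = 1.52×10^5 N/C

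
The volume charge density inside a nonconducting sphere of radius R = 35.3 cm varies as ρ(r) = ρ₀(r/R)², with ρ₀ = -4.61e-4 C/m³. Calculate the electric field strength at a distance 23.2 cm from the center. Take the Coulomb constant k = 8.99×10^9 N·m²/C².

|E| ≈ 1.04×10^6 N/C

Symmetry ⇒ E = E(r) r̂. Gaussian sphere of radius r = 23.2 cm (r < R).
Q_enc = ∫₀^r ρ(r')·4πr'² dr' = (4πρ₀/R²) ∫₀^r r'^4 dr' = 4πρ₀ r^5/(5·R²) = -6.249×10^-6 C.
Since E is radial and uniform over the Gaussian sphere, Φ = E·4πr² = Q_enc/ε₀.
E = k|Q_enc|/r² = (8.99×10^9)(6.249e-6)/(0.232)² = 1.04e6 N/C.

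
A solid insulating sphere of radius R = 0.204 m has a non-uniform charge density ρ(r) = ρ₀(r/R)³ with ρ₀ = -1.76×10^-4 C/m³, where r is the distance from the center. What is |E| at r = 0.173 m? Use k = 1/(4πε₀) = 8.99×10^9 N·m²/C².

By spherical symmetry E is radial; choose a Gaussian sphere of radius r = 0.173 m (r < R).
Integrate the density: Q_enc = 4π ∫₀^r ρ₀(r'/R)^3 r'² dr' = 4πρ₀ r^6/(6·R³) = -1.164×10^-6 C.
Since E is radial and uniform over the Gaussian sphere, Φ = E·4πr² = Q_enc/ε₀.
E = k|Q_enc|/r² = (8.99×10^9)(1.164×10^-6)/(0.173)² = 3.50×10^5 N/C.

E = 3.50×10^5 N/C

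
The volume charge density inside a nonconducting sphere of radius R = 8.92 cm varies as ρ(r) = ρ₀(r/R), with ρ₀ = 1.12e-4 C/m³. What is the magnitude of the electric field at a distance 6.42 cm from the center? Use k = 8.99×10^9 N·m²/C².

1.46×10^5 N/C

Take a concentric spherical Gaussian surface of radius r = 6.42 cm (r < R).
Q_enc = ∫₀^r ρ(r')·4πr'² dr' = (4πρ₀/R) ∫₀^r r'^3 dr' = 4πρ₀ r^4/(4·R) = 6.701×10^-8 C.
By Gauss's law, ∮E·dA = E·4πr² = Q_enc/ε₀.
E = k|Q_enc|/r² = (8.99×10^9)(6.701×10^-8)/(0.0642)² = 1.46×10^5 N/C.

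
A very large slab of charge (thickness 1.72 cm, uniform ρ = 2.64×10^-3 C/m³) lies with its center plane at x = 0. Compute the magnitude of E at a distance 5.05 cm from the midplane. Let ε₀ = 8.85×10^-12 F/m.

E ≈ 2.57×10^6 N/C

The point |x| = 5.05 cm lies outside the slab (half-thickness 0.0086 m). A symmetric pillbox spanning the full slab encloses Q_enc = ρ·d·A.
Flux = 2EA ⇒ E = |ρ|d/(2ε₀), independent of distance outside.
E = (2.64e-3)(0.0172)/(2·8.85×10^-12) = 2.57e6 N/C.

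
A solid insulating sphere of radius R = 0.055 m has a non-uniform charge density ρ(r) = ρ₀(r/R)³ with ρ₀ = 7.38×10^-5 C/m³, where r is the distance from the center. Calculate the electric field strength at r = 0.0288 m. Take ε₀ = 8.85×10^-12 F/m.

Take a concentric spherical Gaussian surface of radius r = 0.0288 m (r < R).
Q_enc = ∫₀^r ρ(r')·4πr'² dr' = (4πρ₀/R³) ∫₀^r r'^5 dr' = 4πρ₀ r^6/(6·R³) = 5.301×10^-10 C.
Gauss's law: E·4πr² = Q_enc/ε₀.
E = |Q_enc|/(4πε₀r²) = (5.301×10^-10)/(4π·8.85×10^-12·(0.0288)²) = 5.75×10^3 N/C.

E = 5.75e3 N/C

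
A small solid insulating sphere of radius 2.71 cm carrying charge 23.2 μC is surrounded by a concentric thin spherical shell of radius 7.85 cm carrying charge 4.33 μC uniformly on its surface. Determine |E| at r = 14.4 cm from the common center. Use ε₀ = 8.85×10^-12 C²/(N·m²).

Symmetry ⇒ E = E(r) r̂. Gaussian sphere of radius r = 14.4 cm (r > 7.85 cm, enclosing both).
Q_enc = (23.2 μC) + (4.33 μC) = 2.753×10^-5 C.
Since E is radial and uniform over the Gaussian sphere, Φ = E·4πr² = Q_enc/ε₀.
E = |Q_enc|/(4πε₀r²) = (2.753×10^-5)/(4π·8.85×10^-12·(0.144)²) = 1.19×10^7 N/C.

|E| ≈ 1.19×10^7 N/C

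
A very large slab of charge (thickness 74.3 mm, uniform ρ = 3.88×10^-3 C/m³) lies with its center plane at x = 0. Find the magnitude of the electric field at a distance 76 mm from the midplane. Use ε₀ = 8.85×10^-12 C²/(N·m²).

The point |x| = 76 mm lies outside the slab (half-thickness 0.03715 m). A symmetric pillbox spanning the full slab encloses Q_enc = ρ·d·A.
Flux = 2EA ⇒ E = |ρ|d/(2ε₀), independent of distance outside.
E = (3.88×10^-3)(0.0743)/(2·8.85×10^-12) = 1.63×10^7 N/C.

1.63×10^7 V/m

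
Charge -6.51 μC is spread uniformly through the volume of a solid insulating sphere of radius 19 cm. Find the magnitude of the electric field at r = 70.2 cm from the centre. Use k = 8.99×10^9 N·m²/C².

E ≈ 1.19×10^5 N/C

By spherical symmetry E is radial; choose a Gaussian sphere of radius r = 70.2 cm (r > R, so the entire charge is enclosed).
Q_enc = -6.51 μC = -6.51×10^-6 C.
Gauss's law: E·4πr² = Q_enc/ε₀.
E = k|Q_enc|/r² = (8.99×10^9)(6.51×10^-6)/(0.702)² = 1.19e5 N/C.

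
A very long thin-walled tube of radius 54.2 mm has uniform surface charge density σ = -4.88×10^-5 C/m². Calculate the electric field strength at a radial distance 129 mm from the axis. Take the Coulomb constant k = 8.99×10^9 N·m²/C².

Coaxial Gaussian cylinder, radius r = 129 mm, length L (r > 54.2 mm).
The whole shell is enclosed: λ_enc = σ·2πR = (-4.88×10^-5)·2π·(0.0542) = -1.662×10^-5 C/m.
By Gauss's law (flux through the curved wall only), E·2πrL = λ_enc L/ε₀.
E = 2k|λ_enc|/r = 2(8.99×10^9)(1.662e-5)/(0.129) = 2.32×10^6 N/C.

E = 2.32×10^6 V/m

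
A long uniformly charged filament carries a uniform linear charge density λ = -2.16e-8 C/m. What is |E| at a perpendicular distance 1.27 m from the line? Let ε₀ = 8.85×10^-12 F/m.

|E| = 306 V/m

Take a coaxial cylindrical Gaussian surface of radius r = 1.27 m and length L.
Q_enc = λL, so λ_enc = -2.16e-8 C/m.
Gauss's law: E·2πrL = λ_enc L/ε₀.
E = |λ_enc|/(2πε₀r) = (2.16×10^-8)/(2π·8.85×10^-12·1.27) = 306 N/C.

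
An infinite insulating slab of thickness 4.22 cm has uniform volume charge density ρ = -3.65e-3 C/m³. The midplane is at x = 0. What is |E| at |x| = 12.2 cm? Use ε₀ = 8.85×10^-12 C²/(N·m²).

E = 8.70×10^6 V/m

The point |x| = 12.2 cm lies outside the slab (half-thickness 0.0211 m). A symmetric pillbox spanning the full slab encloses Q_enc = ρ·d·A.
Flux = 2EA ⇒ E = |ρ|d/(2ε₀), independent of distance outside.
E = (3.65e-3)(0.0422)/(2·8.85×10^-12) = 8.70×10^6 N/C.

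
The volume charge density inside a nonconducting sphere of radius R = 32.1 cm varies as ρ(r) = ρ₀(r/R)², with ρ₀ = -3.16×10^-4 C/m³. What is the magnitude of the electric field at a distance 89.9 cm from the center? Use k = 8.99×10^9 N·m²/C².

Symmetry ⇒ E = E(r) r̂. Gaussian sphere of radius r = 89.9 cm (r > R, all charge enclosed).
Q_enc = 4π ∫₀^R ρ₀(r'/R)^2 r'² dr' = 4πρ₀R³/5 = -2.627e-5 C.
By Gauss's law, ∮E·dA = E·4πr² = Q_enc/ε₀.
E = k|Q_enc|/r² = (8.99×10^9)(2.627×10^-5)/(0.899)² = 2.92e5 N/C.

2.92×10^5 N/C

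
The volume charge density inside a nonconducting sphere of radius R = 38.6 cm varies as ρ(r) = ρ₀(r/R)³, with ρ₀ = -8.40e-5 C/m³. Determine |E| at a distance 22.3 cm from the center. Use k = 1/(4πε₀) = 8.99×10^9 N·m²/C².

Take a concentric spherical Gaussian surface of radius r = 22.3 cm (r < R).
Integrate the density: Q_enc = 4π ∫₀^r ρ₀(r'/R)^3 r'² dr' = 4πρ₀ r^6/(6·R³) = -3.762×10^-7 C.
Applying ∮E·dA = Q_enc/ε₀ with Φ = E(4πr²):
E = k|Q_enc|/r² = (8.99×10^9)(3.762×10^-7)/(0.223)² = 6.80×10^4 N/C.

E ≈ 6.80×10^4 N/C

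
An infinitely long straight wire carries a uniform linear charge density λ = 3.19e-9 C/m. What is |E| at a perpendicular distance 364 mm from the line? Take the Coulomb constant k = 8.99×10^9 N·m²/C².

158 N/C

Take a coaxial cylindrical Gaussian surface of radius r = 364 mm and length L.
Q_enc = λL, so λ_enc = 3.19e-9 C/m.
By Gauss's law (flux through the curved wall only), E·2πrL = λ_enc L/ε₀.
E = 2k|λ_enc|/r = 2(8.99×10^9)(3.19×10^-9)/(0.364) = 158 N/C.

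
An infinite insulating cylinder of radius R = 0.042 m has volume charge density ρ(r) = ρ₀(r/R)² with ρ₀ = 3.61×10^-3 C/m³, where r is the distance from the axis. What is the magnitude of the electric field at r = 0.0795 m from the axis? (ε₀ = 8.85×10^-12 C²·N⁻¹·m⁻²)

By cylindrical symmetry E is radial; use a coaxial Gaussian cylinder of radius 0.0795 m and length L (r > R, full charge per length enclosed).
λ_enc = 2π ∫₀^R ρ₀(r'/R)^2 r' dr' = 2πρ₀R²/4 = 1.00e-5 C/m.
Gauss's law: E·2πrL = λ_enc L/ε₀.
E = |λ_enc|/(2πε₀r) = (1.00e-5)/(2π·8.85×10^-12·0.0795) = 2.26×10^6 N/C.

E ≈ 2.26×10^6 N/C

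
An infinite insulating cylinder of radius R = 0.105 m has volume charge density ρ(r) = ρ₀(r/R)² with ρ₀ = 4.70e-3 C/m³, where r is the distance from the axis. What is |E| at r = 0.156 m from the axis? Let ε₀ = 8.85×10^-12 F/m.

Take a coaxial cylindrical Gaussian surface of radius r = 0.156 m and length L (r > R, full charge per length enclosed).
λ_enc = 2π ∫₀^R ρ₀(r'/R)^2 r' dr' = 2πρ₀R²/4 = 8.139e-5 C/m.
Gauss's law: E·2πrL = λ_enc L/ε₀.
E = |λ_enc|/(2πε₀r) = (8.139×10^-5)/(2π·8.85×10^-12·0.156) = 9.38×10^6 N/C.

E = 9.38×10^6 N/C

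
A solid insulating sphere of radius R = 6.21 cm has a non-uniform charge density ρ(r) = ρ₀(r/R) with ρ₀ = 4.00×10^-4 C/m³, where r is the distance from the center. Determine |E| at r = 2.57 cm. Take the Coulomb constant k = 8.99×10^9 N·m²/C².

Take a concentric spherical Gaussian surface of radius r = 2.57 cm (r < R).
Integrate the density: Q_enc = 4π ∫₀^r ρ₀(r'/R)^1 r'² dr' = 4πρ₀ r^4/(4·R) = 8.828e-9 C.
Gauss's law: E·4πr² = Q_enc/ε₀.
E = k|Q_enc|/r² = (8.99×10^9)(8.828×10^-9)/(0.0257)² = 1.20×10^5 N/C.

E ≈ 1.20×10^5 V/m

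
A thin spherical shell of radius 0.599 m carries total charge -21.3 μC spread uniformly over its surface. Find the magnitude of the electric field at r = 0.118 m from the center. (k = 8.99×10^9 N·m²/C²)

Symmetry ⇒ E = E(r) r̂. Gaussian sphere of radius r = 0.118 m (inside the shell, r < 0.599 m).
All the charge is outside the Gaussian surface: Q_enc = 0, hence E = 0 everywhere inside the shell.

E = 0 (no enclosed charge)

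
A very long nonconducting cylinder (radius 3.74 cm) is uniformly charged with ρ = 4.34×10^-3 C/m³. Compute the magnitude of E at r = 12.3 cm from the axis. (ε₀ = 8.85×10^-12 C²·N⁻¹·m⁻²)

E ≈ 2.79×10^6 N/C

Coaxial Gaussian cylinder, radius r = 12.3 cm, length L (r > 3.74 cm, full cross-section enclosed).
λ_enc = ρ·πR² = (4.34×10^-3)π(0.0374)² = 1.907×10^-5 C/m.
Applying ∮E·dA = Q_enc/ε₀ with the end caps contributing no flux:
E = |λ_enc|/(2πε₀r) = (1.907e-5)/(2π·8.85×10^-12·0.123) = 2.79e6 N/C.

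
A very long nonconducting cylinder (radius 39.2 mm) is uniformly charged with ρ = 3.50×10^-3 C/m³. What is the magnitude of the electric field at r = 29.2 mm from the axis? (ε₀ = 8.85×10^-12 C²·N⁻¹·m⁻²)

By cylindrical symmetry E is radial; use a coaxial Gaussian cylinder of radius 29.2 mm and length L (r < R).
Enclosed charge per unit length: λ_enc = ρ·πr² = (3.50e-3)π(0.0292)² = 9.375e-6 C/m.
Gauss's law: E·2πrL = λ_enc L/ε₀.
E = |λ_enc|/(2πε₀r) = (9.375×10^-6)/(2π·8.85×10^-12·0.0292) = 5.77e6 N/C.

|E| = 5.77×10^6 N/C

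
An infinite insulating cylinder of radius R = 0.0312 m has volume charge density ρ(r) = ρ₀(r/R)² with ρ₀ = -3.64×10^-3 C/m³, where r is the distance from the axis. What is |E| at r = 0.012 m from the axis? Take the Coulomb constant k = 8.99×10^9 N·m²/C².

Choose a coaxial cylinder of radius r = 0.012 m (arbitrary length L) as the Gaussian surface (r < R).
λ_enc = ∫₀^r ρ(r')·2πr' dr' = (2πρ₀/R²)·r^4/4 = -1.218×10^-7 C/m.
By Gauss's law (flux through the curved wall only), E·2πrL = λ_enc L/ε₀.
E = 2k|λ_enc|/r = 2(8.99×10^9)(1.218×10^-7)/(0.012) = 1.82×10^5 N/C.

E ≈ 1.82×10^5 N/C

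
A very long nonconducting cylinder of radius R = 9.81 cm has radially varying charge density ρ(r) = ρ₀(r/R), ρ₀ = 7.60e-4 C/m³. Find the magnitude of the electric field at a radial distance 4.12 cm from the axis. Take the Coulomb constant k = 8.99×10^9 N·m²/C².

By cylindrical symmetry E is radial; use a coaxial Gaussian cylinder of radius 4.12 cm and length L (r < R).
Integrating ρ over the cross-section to radius r: λ_enc = (2πρ₀/R) ∫₀^r r'^2 dr' = 2πρ₀ r^3/(3·R) = 1.135e-6 C/m.
Applying ∮E·dA = Q_enc/ε₀ with the end caps contributing no flux:
E = 2k|λ_enc|/r = 2(8.99×10^9)(1.135e-6)/(0.0412) = 4.95×10^5 N/C.

|E| ≈ 4.95×10^5 N/C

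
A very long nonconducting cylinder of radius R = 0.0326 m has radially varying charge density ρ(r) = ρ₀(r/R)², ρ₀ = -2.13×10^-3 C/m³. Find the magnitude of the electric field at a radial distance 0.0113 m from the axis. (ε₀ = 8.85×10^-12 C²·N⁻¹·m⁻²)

8.17e4 V/m

Coaxial Gaussian cylinder, radius r = 0.0113 m, length L (r < R).
λ_enc = ∫₀^r ρ(r')·2πr' dr' = (2πρ₀/R²)·r^4/4 = -5.133×10^-8 C/m.
Applying ∮E·dA = Q_enc/ε₀ with the end caps contributing no flux:
E = |λ_enc|/(2πε₀r) = (5.133e-8)/(2π·8.85×10^-12·0.0113) = 8.17e4 N/C.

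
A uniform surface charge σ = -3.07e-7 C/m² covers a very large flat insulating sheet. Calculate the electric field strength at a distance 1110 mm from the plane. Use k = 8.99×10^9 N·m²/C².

Choose a cylindrical pillbox piercing the sheet, end faces (area A) parallel to it.
Only the two end caps contribute flux: Φ = 2EA. With Q_enc = σA, Gauss's law gives E = |σ|/(2ε₀).
E = 2πk|σ| = 2π(8.99×10^9)(3.07×10^-7) = 1.73e4 N/C.

E = 1.73×10^4 N/C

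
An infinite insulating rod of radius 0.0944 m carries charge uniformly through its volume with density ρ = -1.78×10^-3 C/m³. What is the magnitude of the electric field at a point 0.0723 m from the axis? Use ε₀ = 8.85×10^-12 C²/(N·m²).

Take a coaxial cylindrical Gaussian surface of radius r = 0.0723 m and length L (r < R).
Enclosed charge per unit length: λ_enc = ρ·πr² = (-1.78×10^-3)π(0.0723)² = -2.923×10^-5 C/m.
By Gauss's law (flux through the curved wall only), E·2πrL = λ_enc L/ε₀.
E = |λ_enc|/(2πε₀r) = (2.923×10^-5)/(2π·8.85×10^-12·0.0723) = 7.27×10^6 N/C.

E = 7.27×10^6 N/C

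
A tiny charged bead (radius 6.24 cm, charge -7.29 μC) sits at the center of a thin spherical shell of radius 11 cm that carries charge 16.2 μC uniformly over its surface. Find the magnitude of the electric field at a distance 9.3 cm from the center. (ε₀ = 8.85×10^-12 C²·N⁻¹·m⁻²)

7.58e6 N/C

Use a concentric Gaussian sphere at r = 9.3 cm (between the bodies, 6.24 cm < r < 11 cm).
The shell at 11 cm lies outside the Gaussian surface, so Q_enc = -7.29 μC = -7.29e-6 C.
Since E is radial and uniform over the Gaussian sphere, Φ = E·4πr² = Q_enc/ε₀.
E = |Q_enc|/(4πε₀r²) = (7.29e-6)/(4π·8.85×10^-12·(0.093)²) = 7.58×10^6 N/C.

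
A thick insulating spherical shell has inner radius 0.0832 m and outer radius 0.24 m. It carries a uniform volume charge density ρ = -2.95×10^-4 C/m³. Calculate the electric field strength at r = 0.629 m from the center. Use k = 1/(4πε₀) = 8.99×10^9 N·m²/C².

3.72×10^5 N/C

By spherical symmetry E is radial; choose a Gaussian sphere of radius r = 0.629 m (r > 0.24 m, enclosing the whole shell).
Q_enc = ρ·(4π/3)(b³ − a³) = (-2.95×10^-4)·(4π/3)·((0.24)³ − (0.0832)³) = -1.637e-5 C.
Since E is radial and uniform over the Gaussian sphere, Φ = E·4πr² = Q_enc/ε₀.
E = k|Q_enc|/r² = (8.99×10^9)(1.637×10^-5)/(0.629)² = 3.72×10^5 N/C.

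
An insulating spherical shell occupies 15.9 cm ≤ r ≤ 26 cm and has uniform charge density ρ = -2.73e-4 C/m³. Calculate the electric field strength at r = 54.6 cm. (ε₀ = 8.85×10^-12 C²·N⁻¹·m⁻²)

4.68×10^5 V/m

Take a concentric spherical Gaussian surface of radius r = 54.6 cm (r > 26 cm, enclosing the whole shell).
Q_enc = ρ·(4π/3)(b³ − a³) = (-2.73e-4)·(4π/3)·((0.26)³ − (0.159)³) = -1.55×10^-5 C.
Applying ∮E·dA = Q_enc/ε₀ with Φ = E(4πr²):
E = |Q_enc|/(4πε₀r²) = (1.55×10^-5)/(4π·8.85×10^-12·(0.546)²) = 4.68e5 N/C.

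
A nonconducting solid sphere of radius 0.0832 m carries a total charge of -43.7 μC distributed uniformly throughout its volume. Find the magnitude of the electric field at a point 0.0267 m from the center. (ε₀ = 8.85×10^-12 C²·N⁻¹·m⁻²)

Symmetry ⇒ E = E(r) r̂. Gaussian sphere of radius r = 0.0267 m (r < R).
Only the charge within r is enclosed: Q_enc = Q·(r/R)³ = (-43.7 μC)·(0.0267 m/0.0832 m)³ = -1.444×10^-6 C.
Since E is radial and uniform over the Gaussian sphere, Φ = E·4πr² = Q_enc/ε₀.
E = |Q_enc|/(4πε₀r²) = (1.444×10^-6)/(4π·8.85×10^-12·(0.0267)²) = 1.82e7 N/C.

1.82×10^7 N/C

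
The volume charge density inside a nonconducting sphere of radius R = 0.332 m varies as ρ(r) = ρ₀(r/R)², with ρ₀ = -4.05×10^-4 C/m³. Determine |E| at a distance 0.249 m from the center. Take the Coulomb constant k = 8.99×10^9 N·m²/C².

Use a concentric Gaussian sphere at r = 0.249 m (r < R).
Q_enc = ∫₀^r ρ(r')·4πr'² dr' = (4πρ₀/R²) ∫₀^r r'^4 dr' = 4πρ₀ r^5/(5·R²) = -8.839×10^-6 C.
Since E is radial and uniform over the Gaussian sphere, Φ = E·4πr² = Q_enc/ε₀.
E = k|Q_enc|/r² = (8.99×10^9)(8.839e-6)/(0.249)² = 1.28×10^6 N/C.

1.28×10^6 N/C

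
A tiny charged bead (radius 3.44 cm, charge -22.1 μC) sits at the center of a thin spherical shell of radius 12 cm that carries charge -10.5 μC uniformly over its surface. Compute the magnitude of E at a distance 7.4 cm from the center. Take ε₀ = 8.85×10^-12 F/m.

Take a concentric spherical Gaussian surface of radius r = 7.4 cm (between the bodies, 3.44 cm < r < 12 cm).
Only the inner charge is enclosed; the outer shell contributes nothing inside itself. Q_enc = -22.1 μC = -2.21×10^-5 C.
By Gauss's law, ∮E·dA = E·4πr² = Q_enc/ε₀.
E = |Q_enc|/(4πε₀r²) = (2.21×10^-5)/(4π·8.85×10^-12·(0.074)²) = 3.63×10^7 N/C.

|E| = 3.63×10^7 V/m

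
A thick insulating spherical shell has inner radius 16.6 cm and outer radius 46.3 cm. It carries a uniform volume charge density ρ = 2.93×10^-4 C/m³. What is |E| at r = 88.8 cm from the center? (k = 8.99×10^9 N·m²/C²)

Symmetry ⇒ E = E(r) r̂. Gaussian sphere of radius r = 88.8 cm (r > 46.3 cm, enclosing the whole shell).
Q_enc = ρ·(4π/3)(b³ − a³) = (2.93×10^-4)·(4π/3)·((0.463)³ − (0.166)³) = 1.162e-4 C.
By Gauss's law, ∮E·dA = E·4πr² = Q_enc/ε₀.
E = k|Q_enc|/r² = (8.99×10^9)(1.162e-4)/(0.888)² = 1.32×10^6 N/C.

|E| = 1.32×10^6 V/m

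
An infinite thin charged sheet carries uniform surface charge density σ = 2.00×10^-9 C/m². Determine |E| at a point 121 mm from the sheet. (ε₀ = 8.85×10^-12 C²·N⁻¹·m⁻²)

Choose a cylindrical pillbox piercing the sheet, end faces (area A) parallel to it.
Only the two end caps contribute flux: Φ = 2EA. With Q_enc = σA, Gauss's law gives E = |σ|/(2ε₀).
E = |σ|/(2ε₀) = (2.00e-9)/(2·8.85×10^-12) = 113 N/C.

|E| ≈ 113 N/C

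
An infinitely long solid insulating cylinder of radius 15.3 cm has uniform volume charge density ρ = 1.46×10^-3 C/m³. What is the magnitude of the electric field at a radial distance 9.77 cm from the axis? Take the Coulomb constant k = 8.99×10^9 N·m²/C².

E ≈ 8.06×10^6 N/C

Choose a coaxial cylinder of radius r = 9.77 cm (arbitrary length L) as the Gaussian surface (r < R).
Enclosed charge per unit length: λ_enc = ρ·πr² = (1.46e-3)π(0.0977)² = 4.378×10^-5 C/m.
By Gauss's law (flux through the curved wall only), E·2πrL = λ_enc L/ε₀.
E = 2k|λ_enc|/r = 2(8.99×10^9)(4.378×10^-5)/(0.0977) = 8.06×10^6 N/C.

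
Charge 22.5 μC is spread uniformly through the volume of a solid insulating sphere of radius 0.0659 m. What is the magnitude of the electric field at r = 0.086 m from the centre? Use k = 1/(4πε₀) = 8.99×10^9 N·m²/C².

Take a concentric spherical Gaussian surface of radius r = 0.086 m (r > R, so the entire charge is enclosed).
Q_enc = 22.5 μC = 2.25×10^-5 C.
Since E is radial and uniform over the Gaussian sphere, Φ = E·4πr² = Q_enc/ε₀.
E = k|Q_enc|/r² = (8.99×10^9)(2.25e-5)/(0.086)² = 2.73×10^7 N/C.

|E| = 2.73e7 N/C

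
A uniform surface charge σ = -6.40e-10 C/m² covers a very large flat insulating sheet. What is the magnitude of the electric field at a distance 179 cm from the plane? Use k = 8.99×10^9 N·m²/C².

By planar symmetry E is perpendicular to the sheet and uniform; use a Gaussian pillbox with flat faces of area A on each side of the sheet.
Flux Φ = 2EA and Q_enc = σA, so 2EA = σA/ε₀ ⇒ E = |σ|/(2ε₀), independent of distance.
E = 2πk|σ| = 2π(8.99×10^9)(6.40×10^-10) = 36.2 N/C.

|E| ≈ 36.2 V/m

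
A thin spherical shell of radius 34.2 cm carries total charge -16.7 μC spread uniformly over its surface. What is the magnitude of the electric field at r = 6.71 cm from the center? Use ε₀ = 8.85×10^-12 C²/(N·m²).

E = 0 (no enclosed charge)

Symmetry ⇒ E = E(r) r̂. Gaussian sphere of radius r = 6.71 cm (inside the shell, r < 34.2 cm).
All the charge is outside the Gaussian surface: Q_enc = 0, hence E = 0 everywhere inside the shell.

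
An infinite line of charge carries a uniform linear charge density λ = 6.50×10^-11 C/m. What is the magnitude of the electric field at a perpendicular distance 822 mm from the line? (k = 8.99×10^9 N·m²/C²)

E ≈ 1.42 V/m

Coaxial Gaussian cylinder, radius r = 822 mm, length L.
Q_enc = λL, so λ_enc = 6.50×10^-11 C/m.
Since E is radial and uniform over the curved surface, Φ = E·2πrL = Q_enc/ε₀ = λ_enc L/ε₀.
E = 2k|λ_enc|/r = 2(8.99×10^9)(6.50×10^-11)/(0.822) = 1.42 N/C.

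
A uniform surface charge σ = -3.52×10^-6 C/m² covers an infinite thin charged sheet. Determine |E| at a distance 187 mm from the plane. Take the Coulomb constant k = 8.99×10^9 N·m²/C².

E ≈ 1.99e5 N/C

Choose a cylindrical pillbox piercing the sheet, end faces (area A) parallel to it.
Flux Φ = 2EA and Q_enc = σA, so 2EA = σA/ε₀ ⇒ E = |σ|/(2ε₀), independent of distance.
E = 2πk|σ| = 2π(8.99×10^9)(3.52×10^-6) = 1.99×10^5 N/C.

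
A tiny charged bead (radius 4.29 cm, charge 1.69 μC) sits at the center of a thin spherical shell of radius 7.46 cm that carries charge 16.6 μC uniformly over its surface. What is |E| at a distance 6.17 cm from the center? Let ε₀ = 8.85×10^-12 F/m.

Take a concentric spherical Gaussian surface of radius r = 6.17 cm (between the bodies, 4.29 cm < r < 7.46 cm).
Only the inner charge is enclosed; the outer shell contributes nothing inside itself. Q_enc = 1.69 μC = 1.69e-6 C.
Applying ∮E·dA = Q_enc/ε₀ with Φ = E(4πr²):
E = |Q_enc|/(4πε₀r²) = (1.69e-6)/(4π·8.85×10^-12·(0.0617)²) = 3.99×10^6 N/C.

|E| ≈ 3.99×10^6 N/C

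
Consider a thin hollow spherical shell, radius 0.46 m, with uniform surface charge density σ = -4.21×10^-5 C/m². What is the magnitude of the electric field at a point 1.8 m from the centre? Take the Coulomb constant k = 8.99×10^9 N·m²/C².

Symmetry ⇒ E = E(r) r̂. Gaussian sphere of radius r = 1.8 m (r > 0.46 m).
The entire shell is enclosed: Q_enc = σ·4πR² = (-4.21e-5)·4π·(0.46)² = -1.119×10^-4 C.
Since E is radial and uniform over the Gaussian sphere, Φ = E·4πr² = Q_enc/ε₀.
E = k|Q_enc|/r² = (8.99×10^9)(1.119×10^-4)/(1.8)² = 3.11×10^5 N/C.

|E| ≈ 3.11×10^5 N/C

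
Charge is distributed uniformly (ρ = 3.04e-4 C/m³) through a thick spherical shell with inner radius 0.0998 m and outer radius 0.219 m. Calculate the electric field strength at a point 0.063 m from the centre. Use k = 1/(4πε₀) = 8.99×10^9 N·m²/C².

E = 0 (no enclosed charge)

Use a concentric Gaussian sphere at r = 0.063 m (r < 0.0998 m, inside the empty cavity).
No charge is enclosed, so by Gauss's law E·4πr² = 0 ⇒ E = 0.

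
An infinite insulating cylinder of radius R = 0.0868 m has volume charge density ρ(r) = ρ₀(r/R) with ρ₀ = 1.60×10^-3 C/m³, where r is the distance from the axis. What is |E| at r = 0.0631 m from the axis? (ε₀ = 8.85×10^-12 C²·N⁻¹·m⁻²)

Choose a coaxial cylinder of radius r = 0.0631 m (arbitrary length L) as the Gaussian surface (r < R).
Integrating ρ over the cross-section to radius r: λ_enc = (2πρ₀/R) ∫₀^r r'^2 dr' = 2πρ₀ r^3/(3·R) = 9.699×10^-6 C/m.
Applying ∮E·dA = Q_enc/ε₀ with the end caps contributing no flux:
E = |λ_enc|/(2πε₀r) = (9.699×10^-6)/(2π·8.85×10^-12·0.0631) = 2.76×10^6 N/C.

|E| = 2.76e6 N/C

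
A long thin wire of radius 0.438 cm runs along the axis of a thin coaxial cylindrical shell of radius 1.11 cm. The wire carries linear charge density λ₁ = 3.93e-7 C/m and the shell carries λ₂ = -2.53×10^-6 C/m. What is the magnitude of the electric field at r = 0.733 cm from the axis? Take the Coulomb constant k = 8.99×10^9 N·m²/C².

Coaxial Gaussian cylinder, radius r = 0.733 cm, length L (between the conductors, 0.438 cm < r < 1.11 cm).
The shell at 1.11 cm lies outside the Gaussian surface, so λ_enc = λ₁ = 3.93×10^-7 C/m.
Applying ∮E·dA = Q_enc/ε₀ with the end caps contributing no flux:
E = 2k|λ_enc|/r = 2(8.99×10^9)(3.93e-7)/(0.00733) = 9.64e5 N/C.

9.64×10^5 V/m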